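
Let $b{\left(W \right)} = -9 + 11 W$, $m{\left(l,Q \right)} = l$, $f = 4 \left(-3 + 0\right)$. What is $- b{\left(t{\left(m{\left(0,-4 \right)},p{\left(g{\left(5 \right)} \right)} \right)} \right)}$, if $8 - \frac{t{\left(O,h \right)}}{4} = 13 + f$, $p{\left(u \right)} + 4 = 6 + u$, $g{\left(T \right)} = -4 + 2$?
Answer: $-299$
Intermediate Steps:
$f = -12$ ($f = 4 \left(-3\right) = -12$)
$g{\left(T \right)} = -2$
$p{\left(u \right)} = 2 + u$ ($p{\left(u \right)} = -4 + \left(6 + u\right) = 2 + u$)
$t{\left(O,h \right)} = 28$ ($t{\left(O,h \right)} = 32 - 4 \left(13 - 12\right) = 32 - 4 = 28$)
$- b{\left(t{\left(m{\left(0,-4 \right)},p{\left(g{\left(5 \right)} \right)} \right)} \right)} = - (-9 + 11 \cdot 28) = - (-9 + 308) = \left(-1\right) 299 = -299$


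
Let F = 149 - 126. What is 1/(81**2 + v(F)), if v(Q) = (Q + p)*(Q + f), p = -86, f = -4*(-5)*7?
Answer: -1/3708 ≈ -0.00026969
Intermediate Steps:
f = 140 (f = 20*7 = 140)
F = 23
v(Q) = (-86 + Q)*(140 + Q) (v(Q) = (Q - 86)*(Q + 140) = (-86 + Q)*(140 + Q))
1/(81**2 + v(F)) = 1/(81**2 + (-12040 + 23**2 + 54*23)) = 1/(6561 + (-12040 + 529 + 1242)) = 1/(6561 - 10269) = 1/(-3708) = -1/3708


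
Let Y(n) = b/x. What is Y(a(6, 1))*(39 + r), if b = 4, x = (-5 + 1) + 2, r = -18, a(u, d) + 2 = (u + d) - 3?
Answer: -42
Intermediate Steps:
a(u, d) = -5 + d + u (a(u, d) = -2 + ((u + d) - 3) = -2 + ((d + u) - 3) = -2 + (-3 + d + u) = -5 + d + u)
x = -2 (x = -4 + 2 = -2)
Y(n) = -2 (Y(n) = 4/(-2) = 4*(-½) = -2)
Y(a(6, 1))*(39 + r) = -2*(39 - 18) = -2*21 = -42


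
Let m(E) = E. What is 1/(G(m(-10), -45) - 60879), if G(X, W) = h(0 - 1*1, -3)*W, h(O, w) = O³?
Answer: -1/60834 ≈ -1.6438e-5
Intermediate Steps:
G(X, W) = -W (G(X, W) = (0 - 1*1)³*W = (0 - 1)³*W = (-1)³*W = -W)
1/(G(m(-10), -45) - 60879) = 1/(-1*(-45) - 60879) = 1/(45 - 60879) = 1/(-60834) = -1/60834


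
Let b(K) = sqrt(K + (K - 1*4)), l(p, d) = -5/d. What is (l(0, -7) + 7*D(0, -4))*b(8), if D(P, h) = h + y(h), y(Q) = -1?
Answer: -480*sqrt(3)/7 ≈ -118.77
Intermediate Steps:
b(K) = sqrt(-4 + 2*K) (b(K) = sqrt(K + (K - 4)) = sqrt(K + (-4 + K)) = sqrt(-4 + 2*K))
D(P, h) = -1 + h (D(P, h) = h - 1 = -1 + h)
(l(0, -7) + 7*D(0, -4))*b(8) = (-5/(-7) + 7*(-1 - 4))*sqrt(-4 + 2*8) = (-5*(-1/7) + 7*(-5))*sqrt(-4 + 16) = (5/7 - 35)*sqrt(12) = -480*sqrt(3)/7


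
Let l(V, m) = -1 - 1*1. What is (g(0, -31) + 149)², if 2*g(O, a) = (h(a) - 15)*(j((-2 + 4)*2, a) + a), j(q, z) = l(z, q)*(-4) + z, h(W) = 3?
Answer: 223729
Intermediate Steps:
l(V, m) = -2 (l(V, m) = -1 - 1 = -2)
j(q, z) = 8 + z (j(q, z) = -2*(-4) + z = 8 + z)
g(O, a) = -48 - 12*a (g(O, a) = ((3 - 15)*((8 + a) + a))/2 = (-12*(8 + 2*a))/2 = (-96 - 24*a)/2 = -48 - 12*a)
(g(0, -31) + 149)² = ((-48 - 12*(-31)) + 149)² = ((-48 + 372) + 149)² = (324 + 149)² = 473² = 223729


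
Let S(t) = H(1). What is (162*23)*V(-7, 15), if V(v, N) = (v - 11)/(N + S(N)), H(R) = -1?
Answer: -33534/7 ≈ -4790.6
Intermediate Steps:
S(t) = -1
V(v, N) = (-11 + v)/(-1 + N) (V(v, N) = (v - 11)/(N - 1) = (-11 + v)/(-1 + N))
(162*23)*V(-7, 15) = (162*23)*((-11 - 7)/(-1 + 15)) = 3726*(-18/14) = 3726*((1/14)*(-18)) = 3726*(-9/7) = -33534/7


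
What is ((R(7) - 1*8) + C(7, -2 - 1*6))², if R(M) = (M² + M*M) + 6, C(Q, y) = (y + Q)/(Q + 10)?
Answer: 2660161/289 ≈ 9204.7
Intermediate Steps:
C(Q, y) = (Q + y)/(10 + Q)
R(M) = 6 + 2*M² (R(M) = (M² + M²) + 6 = 2*M² + 6 = 6 + 2*M²)
((R(7) - 1*8) + C(7, -2 - 1*6))² = (((6 + 2*7²) - 1*8) + (7 + (-2 - 1*6))/(10 + 7))² = (((6 + 2*49) - 8) + (7 + (-2 - 6))/17)² = (((6 + 98) - 8) + (7 - 8)/17)² = ((104 - 8) + (1/17)*(-1))² = (96 - 1/17)² = (1631/17)² = 2660161/289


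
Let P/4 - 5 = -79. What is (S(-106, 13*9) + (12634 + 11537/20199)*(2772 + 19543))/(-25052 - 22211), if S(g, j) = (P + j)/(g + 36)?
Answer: -398644071986771/66826573590 ≈ -5965.4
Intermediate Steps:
P = -296 (P = 20 + 4*(-79) = 20 - 316 = -296)
S(g, j) = (-296 + j)/(36 + g) (S(g, j) = (-296 + j)/(g + 36) = (-296 + j)/(36 + g))
(S(-106, 13*9) + (12634 + 11537/20199)*(2772 + 19543))/(-25052 - 22211) = ((-296 + 13*9)/(36 - 106) + (12634 + 11537/20199)*(2772 + 19543))/(-25052 - 22211) = ((-296 + 117)/(-70) + (12634 + 11537*(1/20199))*22315)/(-47263) = (-1/70*(-179) + (12634 + 11537/20199)*22315)*(-1/47263) = (179/70 + (255205703/20199)*22315)*(-1/47263) = (179/70 + 5694915262445/20199)*(-1/47263) = (398644071986771/1413930)*(-1/47263) = -398644071986771/66826573590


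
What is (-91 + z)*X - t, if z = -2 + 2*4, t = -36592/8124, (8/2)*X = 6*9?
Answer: -4642849/4062 ≈ -1143.0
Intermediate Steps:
X = 27/2 (X = (6*9)/4 = (¼)*54 = 27/2 ≈ 13.500)
t = -9148/2031 (t = -36592*1/8124 = -9148/2031 ≈ -4.5042)
z = 6 (z = -2 + 8 = 6)
(-91 + z)*X - t = (-91 + 6)*(27/2) - 1*(-9148/2031) = -85*27/2 + 9148/2031 = -2295/2 + 9148/2031 = -4642849/4062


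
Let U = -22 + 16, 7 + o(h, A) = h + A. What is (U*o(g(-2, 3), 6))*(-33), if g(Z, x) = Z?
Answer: -594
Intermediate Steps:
o(h, A) = -7 + A + h (o(h, A) = -7 + (h + A) = -7 + (A + h) = -7 + A + h)
U = -6
(U*o(g(-2, 3), 6))*(-33) = -6*(-7 + 6 - 2)*(-33) = -6*(-3)*(-33) = 18*(-33) = -594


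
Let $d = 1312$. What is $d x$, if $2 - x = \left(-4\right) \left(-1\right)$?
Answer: $-2624$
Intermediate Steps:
$x = -2$ ($x = 2 - \left(-4\right) \left(-1\right) = 2 - 4 = -2$)
$d x = 1312 \left(-2\right) = -2624$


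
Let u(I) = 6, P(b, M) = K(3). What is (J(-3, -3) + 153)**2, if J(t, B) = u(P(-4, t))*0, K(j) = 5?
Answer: 23409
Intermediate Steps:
P(b, M) = 5
J(t, B) = 0 (J(t, B) = 6*0 = 0)
(J(-3, -3) + 153)**2 = (0 + 153)**2 = 153**2 = 23409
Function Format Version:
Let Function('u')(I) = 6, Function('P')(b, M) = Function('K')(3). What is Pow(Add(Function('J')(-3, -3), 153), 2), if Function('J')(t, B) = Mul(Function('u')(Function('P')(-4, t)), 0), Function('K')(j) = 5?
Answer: 23409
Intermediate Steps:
Function('P')(b, M) = 5
Function('J')(t, B) = 0 (Function('J')(t, B) = Mul(6, 0) = 0)
Pow(Add(Function('J')(-3, -3), 153), 2) = Pow(Add(0, 153), 2) = Pow(153, 2) = 23409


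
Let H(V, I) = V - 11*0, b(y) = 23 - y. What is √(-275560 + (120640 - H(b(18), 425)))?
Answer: 5*I*√6197 ≈ 393.6*I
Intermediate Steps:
H(V, I) = V (H(V, I) = V + 0 = V)
√(-275560 + (120640 - H(b(18), 425))) = √(-275560 + (120640 - (23 - 1*18))) = √(-275560 + (120640 - (23 - 18))) = √(-275560 + (120640 - 1*5)) = √(-275560 + (120640 - 5)) = √(-275560 + 120635) = √(-154925) = 5*I*√6197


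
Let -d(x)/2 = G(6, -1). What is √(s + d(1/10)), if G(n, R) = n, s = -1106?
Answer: I*√1118 ≈ 33.437*I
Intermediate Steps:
d(x) = -12 (d(x) = -2*6 = -12)
√(s + d(1/10)) = √(-1106 - 12) = √(-1118) = I*√1118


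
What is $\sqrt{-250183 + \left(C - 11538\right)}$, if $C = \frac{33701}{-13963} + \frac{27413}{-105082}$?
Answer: $\frac{i \sqrt{563452285724061457898642}}{1467259966} \approx 511.59 i$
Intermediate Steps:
$C = - \frac{3924136201}{1467259966}$ ($C = 33701 \left(- \frac{1}{13963}\right) + 27413 \left(- \frac{1}{105082}\right) = - \frac{33701}{13963} - \frac{27413}{105082} = - \frac{3924136201}{1467259966} \approx -2.6745$)
$\sqrt{-250183 + \left(C - 11538\right)} = \sqrt{-250183 - \frac{16933169623909}{1467259966}} = \sqrt{- \frac{384016669697687}{1467259966}} = \frac{i \sqrt{563452285724061457898642}}{1467259966}$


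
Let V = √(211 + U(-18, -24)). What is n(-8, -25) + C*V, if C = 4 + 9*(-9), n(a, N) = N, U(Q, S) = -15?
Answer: -1103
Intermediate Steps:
V = 14 (V = √(211 - 15) = √196 = 14)
C = -77 (C = 4 - 81 = -77)
n(-8, -25) + C*V = -25 - 77*14 = -25 - 1078 = -1103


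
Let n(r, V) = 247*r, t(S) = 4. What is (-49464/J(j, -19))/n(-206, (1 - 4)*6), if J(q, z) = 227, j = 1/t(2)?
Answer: 24732/5775107 ≈ 0.0042825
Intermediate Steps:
j = ¼ (j = 1/4 = ¼ ≈ 0.25000)
(-49464/J(j, -19))/n(-206, (1 - 4)*6) = (-49464/227)/((247*(-206))) = -49464*1/227/(-50882) = -49464/227*(-1/50882) = 24732/5775107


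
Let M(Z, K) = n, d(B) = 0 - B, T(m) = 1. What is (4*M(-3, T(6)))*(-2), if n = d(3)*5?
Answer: 120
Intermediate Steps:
d(B) = -B
n = -15 (n = -1*3*5 = -3*5 = -15)
M(Z, K) = -15
(4*M(-3, T(6)))*(-2) = (4*(-15))*(-2) = -60*(-2) = 120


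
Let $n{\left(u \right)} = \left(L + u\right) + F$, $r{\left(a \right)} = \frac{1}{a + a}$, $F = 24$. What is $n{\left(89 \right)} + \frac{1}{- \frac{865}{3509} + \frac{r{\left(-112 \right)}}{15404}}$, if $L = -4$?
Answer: $\frac{313222607377}{2984682549} \approx 104.94$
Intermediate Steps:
$r{\left(a \right)} = \frac{1}{2 a}$
$n{\left(u \right)} = 20 + u$ ($n{\left(u \right)} = \left(-4 + u\right) + 24 = 20 + u$)
$n{\left(89 \right)} + \frac{1}{- \frac{865}{3509} + \frac{r{\left(-112 \right)}}{15404}} = \left(20 + 89\right) + \frac{1}{- \frac{865}{3509} + \frac{\frac{1}{2} \frac{1}{-112}}{15404}} = 109 + \frac{1}{\left(-865\right) \frac{1}{3509} + \frac{1}{2} \left(- \frac{1}{112}\right) \frac{1}{15404}} = 109 + \frac{1}{- \frac{865}{3509} - \frac{1}{3450496}} = 109 + \frac{1}{- \frac{2984682549}{12107790464}} = 109 - \frac{12107790464}{2984682549} = \frac{313222607377}{2984682549}$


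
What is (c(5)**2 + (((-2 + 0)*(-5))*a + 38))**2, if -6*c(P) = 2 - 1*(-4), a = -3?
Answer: 81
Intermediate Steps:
c(P) = -1 (c(P) = -(2 - 1*(-4))/6 = -(2 + 4)/6 = -1/6*6 = -1)
(c(5)**2 + (((-2 + 0)*(-5))*a + 38))**2 = ((-1)**2 + (((-2 + 0)*(-5))*(-3) + 38))**2 = (1 + (-2*(-5)*(-3) + 38))**2 = (1 + (10*(-3) + 38))**2 = (1 + (-30 + 38))**2 = (1 + 8)**2 = 9**2 = 81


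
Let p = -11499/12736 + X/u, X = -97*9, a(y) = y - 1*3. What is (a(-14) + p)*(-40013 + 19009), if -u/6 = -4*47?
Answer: 58705072039/149648 ≈ 3.9229e+5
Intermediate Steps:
u = 1128 (u = -(-24)*47 = -6*(-188) = 1128)
a(y) = -3 + y (a(y) = y - 3 = -3 + y)
X = -873
p = -1003725/598592 (p = -11499/12736 - 873/1128 = -11499*1/12736 - 873*1/1128 = -11499/12736 - 291/376 = -1003725/598592 ≈ -1.6768)
(a(-14) + p)*(-40013 + 19009) = ((-3 - 14) - 1003725/598592)*(-40013 + 19009) = (-17 - 1003725/598592)*(-21004) = -11179789/598592*(-21004) = 58705072039/149648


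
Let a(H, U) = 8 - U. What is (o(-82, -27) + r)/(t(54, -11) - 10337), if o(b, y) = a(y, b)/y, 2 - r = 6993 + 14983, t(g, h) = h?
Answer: 16483/7761 ≈ 2.1238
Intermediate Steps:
r = -21974 (r = 2 - (6993 + 14983) = 2 - 1*21976 = 2 - 21976 = -21974)
o(b, y) = (8 - b)/y
(o(-82, -27) + r)/(t(54, -11) - 10337) = ((8 - 1*(-82))/(-27) - 21974)/(-11 - 10337) = (-(8 + 82)/27 - 21974)/(-10348) = (-1/27*90 - 21974)*(-1/10348) = (-10/3 - 21974)*(-1/10348) = -65932/3*(-1/10348) = 16483/7761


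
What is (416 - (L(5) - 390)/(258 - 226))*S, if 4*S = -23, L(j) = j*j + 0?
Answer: -314571/128 ≈ -2457.6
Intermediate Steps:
L(j) = j**2 (L(j) = j**2 + 0 = j**2)
S = -23/4 (S = (1/4)*(-23) = -23/4 ≈ -5.7500)
(416 - (L(5) - 390)/(258 - 226))*S = (416 - (5**2 - 390)/(258 - 226))*(-23/4) = (416 - (25 - 390)/32)*(-23/4) = (416 - (-365)/32)*(-23/4) = (416 - 1*(-365/32))*(-23/4) = (416 + 365/32)*(-23/4) = (13677/32)*(-23/4) = -314571/128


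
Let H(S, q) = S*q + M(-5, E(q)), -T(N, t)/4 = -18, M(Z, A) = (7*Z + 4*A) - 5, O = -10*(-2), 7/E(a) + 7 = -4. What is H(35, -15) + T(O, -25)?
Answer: -5451/11 ≈ -495.55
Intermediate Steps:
E(a) = -7/11 (E(a) = 7/(-7 - 4) = 7/(-11) = 7*(-1/11) = -7/11)
O = 20
M(Z, A) = -5 + 4*A + 7*Z (M(Z, A) = (4*A + 7*Z) - 5 = -5 + 4*A + 7*Z)
T(N, t) = 72 (T(N, t) = -4*(-18) = 72)
H(S, q) = -468/11 + S*q (H(S, q) = S*q + (-5 + 4*(-7/11) + 7*(-5)) = S*q + (-5 - 28/11 - 35) = S*q - 468/11 = -468/11 + S*q)
H(35, -15) + T(O, -25) = (-468/11 + 35*(-15)) + 72 = (-468/11 - 525) + 72 = -6243/11 + 72 = -5451/11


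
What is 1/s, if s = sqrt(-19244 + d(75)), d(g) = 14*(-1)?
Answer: -I*sqrt(19258)/19258 ≈ -0.007206*I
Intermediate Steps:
d(g) = -14
s = I*sqrt(19258) (s = sqrt(-19244 - 14) = sqrt(-19258) = I*sqrt(19258) ≈ 138.77*I)
1/s = 1/(I*sqrt(19258)) = -I*sqrt(19258)/19258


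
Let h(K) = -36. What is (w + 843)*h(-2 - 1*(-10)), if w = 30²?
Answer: -62748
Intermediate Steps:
w = 900
(w + 843)*h(-2 - 1*(-10)) = (900 + 843)*(-36) = 1743*(-36) = -62748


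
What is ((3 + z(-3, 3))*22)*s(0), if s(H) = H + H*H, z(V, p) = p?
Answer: 0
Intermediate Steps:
s(H) = H + H²
((3 + z(-3, 3))*22)*s(0) = ((3 + 3)*22)*(0*(1 + 0)) = (6*22)*(0*1) = 132*0 = 0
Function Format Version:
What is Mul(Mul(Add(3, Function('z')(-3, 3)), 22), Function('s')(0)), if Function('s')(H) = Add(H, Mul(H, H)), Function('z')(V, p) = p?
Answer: 0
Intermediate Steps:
Function('s')(H) = Add(H, Pow(H, 2))
Mul(Mul(Add(3, Function('z')(-3, 3)), 22), Function('s')(0)) = Mul(Mul(Add(3, 3), 22), Mul(0, Add(1, 0))) = Mul(Mul(6, 22), Mul(0, 1)) = Mul(132, 0) = 0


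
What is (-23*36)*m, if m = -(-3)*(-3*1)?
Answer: 7452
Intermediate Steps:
m = -9 (m = -(-3)*(-3) = -3*3 = -9)
(-23*36)*m = -23*36*(-9) = -828*(-9) = 7452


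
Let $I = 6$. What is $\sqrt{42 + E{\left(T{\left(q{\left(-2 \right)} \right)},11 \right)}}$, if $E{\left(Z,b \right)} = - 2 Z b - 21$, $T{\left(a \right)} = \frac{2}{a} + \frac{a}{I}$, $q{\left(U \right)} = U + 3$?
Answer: $\frac{4 i \sqrt{15}}{3} \approx 5.164 i$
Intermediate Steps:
$q{\left(U \right)} = 3 + U$
$T{\left(a \right)} = \frac{2}{a} + \frac{a}{6}$
$E{\left(Z,b \right)} = -21 - 2 Z b$ ($E{\left(Z,b \right)} = - 2 Z b - 21 = -21 - 2 Z b$)
$\sqrt{42 + E{\left(T{\left(q{\left(-2 \right)} \right)},11 \right)}} = \sqrt{42 - \left(21 + 2 \left(\frac{2}{3 - 2} + \frac{3 - 2}{6}\right) 11\right)} = \sqrt{42 - \left(21 + 2 \left(\frac{2}{1} + \frac{1}{6} \cdot 1\right) 11\right)} = \sqrt{42 - \left(21 + 2 \left(2 \cdot 1 + \frac{1}{6}\right) 11\right)} = \sqrt{42 - \left(21 + 2 \left(2 + \frac{1}{6}\right) 11\right)} = \sqrt{42 - \left(21 + \frac{13}{3} \cdot 11\right)} = \sqrt{42 - \frac{206}{3}} = \sqrt{- \frac{80}{3}} = \frac{4 i \sqrt{15}}{3}$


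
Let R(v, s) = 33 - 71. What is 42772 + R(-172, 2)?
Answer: 42734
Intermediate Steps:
R(v, s) = -38
42772 + R(-172, 2) = 42772 - 38 = 42734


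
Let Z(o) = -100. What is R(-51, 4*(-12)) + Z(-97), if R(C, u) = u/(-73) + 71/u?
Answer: -353279/3504 ≈ -100.82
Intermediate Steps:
R(C, u) = 71/u - u/73 (R(C, u) = u*(-1/73) + 71/u = -u/73 + 71/u = 71/u - u/73)
R(-51, 4*(-12)) + Z(-97) = (71/((4*(-12))) - 4*(-12)/73) - 100 = (71/(-48) - 1/73*(-48)) - 100 = (71*(-1/48) + 48/73) - 100 = (-71/48 + 48/73) - 100 = -2879/3504 - 100 = -353279/3504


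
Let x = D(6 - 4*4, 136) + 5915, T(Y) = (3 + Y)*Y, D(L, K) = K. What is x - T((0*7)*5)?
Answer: 6051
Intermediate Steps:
T(Y) = Y*(3 + Y)
x = 6051 (x = 136 + 5915 = 6051)
x - T((0*7)*5) = 6051 - (0*7)*5*(3 + (0*7)*5) = 6051 - 0*5*(3 + 0*5) = 6051 - 0*(3 + 0) = 6051 - 0*3 = 6051 - 1*0 = 6051 + 0 = 6051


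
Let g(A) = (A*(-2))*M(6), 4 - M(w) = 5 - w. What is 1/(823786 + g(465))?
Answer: 1/819136 ≈ 1.2208e-6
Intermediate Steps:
M(w) = -1 + w (M(w) = 4 - (5 - w) = 4 + (-5 + w) = -1 + w)
g(A) = -10*A (g(A) = (A*(-2))*(-1 + 6) = -2*A*5 = -10*A)
1/(823786 + g(465)) = 1/(823786 - 10*465) = 1/(823786 - 4650) = 1/819136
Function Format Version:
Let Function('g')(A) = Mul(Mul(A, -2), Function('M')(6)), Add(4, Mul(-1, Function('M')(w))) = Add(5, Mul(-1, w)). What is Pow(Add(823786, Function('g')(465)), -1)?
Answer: Rational(1, 819136) ≈ 1.2208e-6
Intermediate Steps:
Function('M')(w) = Add(-1, w) (Function('M')(w) = Add(4, Mul(-1, Add(5, Mul(-1, w)))) = Add(4, Add(-5, w)) = Add(-1, w))
Function('g')(A) = Mul(-10, A) (Function('g')(A) = Mul(Mul(A, -2), Add(-1, 6)) = Mul(Mul(-2, A), 5) = Mul(-10, A))
Pow(Add(823786, Function('g')(465)), -1) = Pow(Add(823786, Mul(-10, 465)), -1) = Pow(Add(823786, -4650), -1) = Pow(819136, -1) = Rational(1, 819136)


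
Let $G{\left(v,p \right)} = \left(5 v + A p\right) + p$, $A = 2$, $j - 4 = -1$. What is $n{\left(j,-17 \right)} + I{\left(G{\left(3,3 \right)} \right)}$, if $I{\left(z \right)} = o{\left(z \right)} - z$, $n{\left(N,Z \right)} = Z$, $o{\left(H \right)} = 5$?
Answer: $-36$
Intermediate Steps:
$j = 3$ ($j = 4 - 1 = 3$)
$G{\left(v,p \right)} = 3 p + 5 v$ ($G{\left(v,p \right)} = \left(5 v + 2 p\right) + p = \left(2 p + 5 v\right) + p = 3 p + 5 v$)
$I{\left(z \right)} = 5 - z$
$n{\left(j,-17 \right)} + I{\left(G{\left(3,3 \right)} \right)} = -17 + \left(5 - \left(3 \cdot 3 + 5 \cdot 3\right)\right) = -17 + \left(5 - \left(9 + 15\right)\right) = -17 + \left(5 - 24\right) = -17 - 19 = -36$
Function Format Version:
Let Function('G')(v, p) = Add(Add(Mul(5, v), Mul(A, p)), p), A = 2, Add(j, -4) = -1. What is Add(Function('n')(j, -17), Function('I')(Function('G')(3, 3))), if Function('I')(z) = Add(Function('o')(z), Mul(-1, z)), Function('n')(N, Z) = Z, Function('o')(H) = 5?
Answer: -36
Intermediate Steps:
j = 3 (j = Add(4, -1) = 3)
Function('G')(v, p) = Add(Mul(3, p), Mul(5, v)) (Function('G')(v, p) = Add(Add(Mul(5, v), Mul(2, p)), p) = Add(Add(Mul(2, p), Mul(5, v)), p) = Add(Mul(3, p), Mul(5, v)))
Function('I')(z) = Add(5, Mul(-1, z))
Add(Function('n')(j, -17), Function('I')(Function('G')(3, 3))) = Add(-17, Add(5, Mul(-1, Add(Mul(3, 3), Mul(5, 3))))) = Add(-17, Add(5, Mul(-1, Add(9, 15)))) = Add(-17, Add(5, Mul(-1, 24))) = Add(-17, Add(5, -24)) = Add(-17, -19) = -36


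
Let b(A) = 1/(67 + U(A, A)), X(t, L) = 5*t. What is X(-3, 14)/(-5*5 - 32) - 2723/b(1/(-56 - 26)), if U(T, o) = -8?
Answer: -3052478/19 ≈ -1.6066e+5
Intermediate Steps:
b(A) = 1/59 (b(A) = 1/(67 - 8) = 1/59)
X(-3, 14)/(-5*5 - 32) - 2723/b(1/(-56 - 26)) = (5*(-3))/(-5*5 - 32) - 2723/1/59 = -15/(-5*5 - 32) - 2723*59 = -15/(-25 - 32) - 160657 = -15/(-57) - 160657 = -15*(-1/57) - 160657 = 5/19 - 160657 = -3052478/19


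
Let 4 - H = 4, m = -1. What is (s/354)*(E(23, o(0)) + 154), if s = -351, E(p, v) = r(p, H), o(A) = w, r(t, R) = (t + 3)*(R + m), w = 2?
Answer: -7488/59 ≈ -126.92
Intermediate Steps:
H = 0 (H = 4 - 1*4 = 4 - 4 = 0)
r(t, R) = (-1 + R)*(3 + t) (r(t, R) = (t + 3)*(R - 1) = (3 + t)*(-1 + R) = (-1 + R)*(3 + t))
o(A) = 2
E(p, v) = -3 - p (E(p, v) = -3 - p + 3*0 + 0*p = -3 - p + 0 + 0 = -3 - p)
(s/354)*(E(23, o(0)) + 154) = (-351/354)*((-3 - 1*23) + 154) = (-351*1/354)*((-3 - 23) + 154) = -117*(-26 + 154)/118 = -117/118*128 = -7488/59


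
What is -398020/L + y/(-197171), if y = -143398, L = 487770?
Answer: -853275896/9617409867 ≈ -0.088722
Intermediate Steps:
-398020/L + y/(-197171) = -398020/487770 - 143398/(-197171) = -398020*1/487770 - 143398*(-1/197171) = -39802/48777 + 143398/197171 = -853275896/9617409867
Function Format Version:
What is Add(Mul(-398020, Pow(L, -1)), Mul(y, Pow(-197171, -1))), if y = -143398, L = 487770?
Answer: Rational(-853275896, 9617409867) ≈ -0.088722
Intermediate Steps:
Add(Mul(-398020, Pow(L, -1)), Mul(y, Pow(-197171, -1))) = Add(Mul(-398020, Pow(487770, -1)), Mul(-143398, Pow(-197171, -1))) = Add(Mul(-398020, Rational(1, 487770)), Mul(-143398, Rational(-1, 197171))) = Add(Rational(-39802, 48777), Rational(143398, 197171)) = Rational(-853275896, 9617409867)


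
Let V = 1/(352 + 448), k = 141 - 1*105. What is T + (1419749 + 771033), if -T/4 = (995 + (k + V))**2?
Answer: -329771569601/160000 ≈ -2.0611e+6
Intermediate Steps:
k = 36 (k = 141 - 105 = 36)
V = 1/800 ≈ 0.0012500
T = -680296689601/160000 (T = -4*(995 + (36 + 1/800))**2 = -4*(995 + 28801/800)**2 = -4*(824801/800)**2 = -4*680296689601/640000 = -680296689601/160000 ≈ -4.2519e+6)
T + (1419749 + 771033) = -680296689601/160000 + (1419749 + 771033) = -680296689601/160000 + 2190782 = -329771569601/160000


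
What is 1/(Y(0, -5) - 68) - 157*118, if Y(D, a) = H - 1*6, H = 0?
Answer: -1370925/74 ≈ -18526.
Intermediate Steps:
Y(D, a) = -6 (Y(D, a) = 0 - 1*6 = 0 - 6 = -6)
1/(Y(0, -5) - 68) - 157*118 = 1/(-6 - 68) - 157*118 = 1/(-74) - 18526 = -1/74 - 18526 = -1370925/74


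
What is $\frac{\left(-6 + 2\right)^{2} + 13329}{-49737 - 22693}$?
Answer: $- \frac{2669}{14486} \approx -0.18425$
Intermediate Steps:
$\frac{\left(-6 + 2\right)^{2} + 13329}{-49737 - 22693} = \frac{\left(-4\right)^{2} + 13329}{-72430} = \left(16 + 13329\right) \left(- \frac{1}{72430}\right) = 13345 \left(- \frac{1}{72430}\right) = - \frac{2669}{14486}$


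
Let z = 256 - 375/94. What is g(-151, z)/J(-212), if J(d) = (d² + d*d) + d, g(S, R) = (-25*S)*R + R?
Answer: 11181208/1053693 ≈ 10.611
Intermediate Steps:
z = 23689/94 (z = 256 - 375*1/94 = 256 - 375/94 = 23689/94 ≈ 252.01)
g(S, R) = R - 25*R*S (g(S, R) = -25*R*S + R = R - 25*R*S)
J(d) = d + 2*d² (J(d) = (d² + d²) + d = 2*d² + d = d + 2*d²)
g(-151, z)/J(-212) = (23689*(1 - 25*(-151))/94)/((-212*(1 + 2*(-212)))) = (23689*(1 + 3775)/94)/((-212*(1 - 424))) = ((23689/94)*3776)/((-212*(-423))) = (44724832/47)/89676 = (44724832/47)*(1/89676) = 11181208/1053693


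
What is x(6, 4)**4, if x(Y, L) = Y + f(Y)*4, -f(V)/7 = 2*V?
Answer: 11859210000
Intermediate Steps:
f(V) = -14*V
x(Y, L) = -55*Y (x(Y, L) = Y - 14*Y*4 = Y - 56*Y = -55*Y)
x(6, 4)**4 = (-55*6)**4 = (-330)**4 = 11859210000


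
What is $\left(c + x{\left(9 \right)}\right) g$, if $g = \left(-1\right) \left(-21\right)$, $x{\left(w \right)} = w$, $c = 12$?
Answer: $441$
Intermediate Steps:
$g = 21$
$\left(c + x{\left(9 \right)}\right) g = \left(12 + 9\right) 21 = 21 \cdot 21 = 441$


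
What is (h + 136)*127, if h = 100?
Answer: 29972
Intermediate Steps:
(h + 136)*127 = (100 + 136)*127 = 236*127 = 29972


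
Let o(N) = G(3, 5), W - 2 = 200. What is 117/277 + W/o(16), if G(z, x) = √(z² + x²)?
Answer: 117/277 + 101*√34/17 ≈ 35.065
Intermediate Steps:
G(z, x) = √(x² + z²)
W = 202 (W = 2 + 200 = 202)
o(N) = √34 (o(N) = √(5² + 3²) = √(25 + 9) = √34)
117/277 + W/o(16) = 117/277 + 202/(√34) = 117*(1/277) + 202*(√34/34) = 117/277 + 101*√34/17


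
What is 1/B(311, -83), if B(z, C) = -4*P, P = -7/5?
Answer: 5/28 ≈ 0.17857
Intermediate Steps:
P = -7/5 (P = -7*⅕ = -7/5 ≈ -1.4000)
B(z, C) = 28/5 (B(z, C) = -4*(-7/5) = 28/5)
1/B(311, -83) = 1/(28/5) = 5/28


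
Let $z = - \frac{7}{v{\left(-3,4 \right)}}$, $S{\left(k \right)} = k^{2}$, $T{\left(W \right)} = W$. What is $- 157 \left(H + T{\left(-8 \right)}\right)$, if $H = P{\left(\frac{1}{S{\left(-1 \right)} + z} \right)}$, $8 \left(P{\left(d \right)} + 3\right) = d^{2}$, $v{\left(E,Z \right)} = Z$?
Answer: $\frac{15229}{9} \approx 1692.1$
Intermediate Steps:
$z = - \frac{7}{4} \approx -1.75$
$P{\left(d \right)} = -3 + \frac{d^{2}}{8}$
$H = - \frac{25}{9}$ ($H = -3 + \frac{\left(\frac{1}{\left(-1\right)^{2} - \frac{7}{4}}\right)^{2}}{8} = -3 + \frac{\left(\frac{1}{1 - \frac{7}{4}}\right)^{2}}{8} = -3 + \frac{\left(\frac{1}{- \frac{3}{4}}\right)^{2}}{8} = -3 + \frac{\left(- \frac{4}{3}\right)^{2}}{8} = -3 + \frac{1}{8} \cdot \frac{16}{9} = -3 + \frac{2}{9} = - \frac{25}{9} \approx -2.7778$)
$- 157 \left(H + T{\left(-8 \right)}\right) = - 157 \left(- \frac{25}{9} - 8\right) = \left(-157\right) \left(- \frac{97}{9}\right) = \frac{15229}{9}$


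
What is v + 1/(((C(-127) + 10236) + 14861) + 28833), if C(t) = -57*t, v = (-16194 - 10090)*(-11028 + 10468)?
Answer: 900348957761/61169 ≈ 1.4719e+7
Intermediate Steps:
v = 14719040 (v = -26284*(-560) = 14719040)
v + 1/(((C(-127) + 10236) + 14861) + 28833) = 14719040 + 1/(((-57*(-127) + 10236) + 14861) + 28833) = 14719040 + 1/(((7239 + 10236) + 14861) + 28833) = 14719040 + 1/((17475 + 14861) + 28833) = 14719040 + 1/(32336 + 28833) = 14719040 + 1/61169 = 900348957761/61169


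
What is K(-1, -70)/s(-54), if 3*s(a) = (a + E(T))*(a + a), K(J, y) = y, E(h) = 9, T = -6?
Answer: -7/162 ≈ -0.043210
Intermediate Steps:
s(a) = 2*a*(9 + a)/3 (s(a) = ((a + 9)*(a + a))/3 = ((9 + a)*(2*a))/3 = (2*a*(9 + a))/3 = 2*a*(9 + a)/3)
K(-1, -70)/s(-54) = -70*(-1/(36*(9 - 54))) = -70/((⅔)*(-54)*(-45)) = -70/1620 = -70*1/1620 = -7/162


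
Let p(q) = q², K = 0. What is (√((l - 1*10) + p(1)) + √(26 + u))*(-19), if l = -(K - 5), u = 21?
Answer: -38*I - 19*√47 ≈ -130.26 - 38.0*I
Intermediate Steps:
l = 5 (l = -(0 - 5) = -1*(-5) = 5)
(√((l - 1*10) + p(1)) + √(26 + u))*(-19) = (√((5 - 1*10) + 1²) + √(26 + 21))*(-19) = (√((5 - 10) + 1) + √47)*(-19) = (√(-5 + 1) + √47)*(-19) = (√(-4) + √47)*(-19) = (2*I + √47)*(-19) = (√47 + 2*I)*(-19) = -38*I - 19*√47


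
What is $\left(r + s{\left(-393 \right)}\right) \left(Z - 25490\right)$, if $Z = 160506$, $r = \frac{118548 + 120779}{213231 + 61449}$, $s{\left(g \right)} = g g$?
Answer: $\frac{102284964749917}{4905} \approx 2.0853 \cdot 10^{10}$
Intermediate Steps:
$s{\left(g \right)} = g^{2}$
$r = \frac{239327}{274680} \approx 0.87129$
$\left(r + s{\left(-393 \right)}\right) \left(Z - 25490\right) = \left(\frac{239327}{274680} + \left(-393\right)^{2}\right) \left(160506 - 25490\right) = \left(\frac{239327}{274680} + 154449\right) 135016 = \frac{42424290647}{274680} \cdot 135016 = \frac{102284964749917}{4905}$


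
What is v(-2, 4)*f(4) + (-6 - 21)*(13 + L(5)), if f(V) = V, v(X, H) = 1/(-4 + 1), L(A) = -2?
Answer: -895/3 ≈ -298.33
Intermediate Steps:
v(X, H) = -⅓ (v(X, H) = 1/(-3) = -⅓)
v(-2, 4)*f(4) + (-6 - 21)*(13 + L(5)) = -⅓*4 + (-6 - 21)*(13 - 2) = -4/3 - 27*11 = -4/3 - 297 = -895/3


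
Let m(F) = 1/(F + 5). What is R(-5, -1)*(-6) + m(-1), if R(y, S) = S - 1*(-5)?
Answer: -95/4 ≈ -23.750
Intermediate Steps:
m(F) = 1/(5 + F)
R(y, S) = 5 + S (R(y, S) = S + 5 = 5 + S)
R(-5, -1)*(-6) + m(-1) = (5 - 1)*(-6) + 1/(5 - 1) = 4*(-6) + 1/4 = -24 + 1/4 = -95/4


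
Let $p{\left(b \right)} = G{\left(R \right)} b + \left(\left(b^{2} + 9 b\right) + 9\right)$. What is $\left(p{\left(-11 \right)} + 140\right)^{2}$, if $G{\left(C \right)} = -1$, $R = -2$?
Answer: $33124$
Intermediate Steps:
$p{\left(b \right)} = 9 + b^{2} + 8 b$ ($p{\left(b \right)} = - b + \left(\left(b^{2} + 9 b\right) + 9\right) = - b + \left(9 + b^{2} + 9 b\right) = 9 + b^{2} + 8 b$)
$\left(p{\left(-11 \right)} + 140\right)^{2} = \left(\left(9 + \left(-11\right)^{2} + 8 \left(-11\right)\right) + 140\right)^{2} = \left(\left(9 + 121 - 88\right) + 140\right)^{2} = \left(42 + 140\right)^{2} = 182^{2} = 33124$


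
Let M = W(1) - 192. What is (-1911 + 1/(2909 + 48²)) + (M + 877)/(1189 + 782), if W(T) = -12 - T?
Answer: -6543893882/3424941 ≈ -1910.7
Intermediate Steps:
M = -205 (M = (-12 - 1*1) - 192 = (-12 - 1) - 192 = -13 - 192 = -205)
(-1911 + 1/(2909 + 48²)) + (M + 877)/(1189 + 782) = (-1911 + 1/(2909 + 48²)) + (-205 + 877)/(1189 + 782) = (-1911 + 1/(2909 + 2304)) + 672/1971 = (-1911 + 1/5213) + 672*(1/1971) = (-1911 + 1/5213) + 224/657 = -9962042/5213 + 224/657 = -6543893882/3424941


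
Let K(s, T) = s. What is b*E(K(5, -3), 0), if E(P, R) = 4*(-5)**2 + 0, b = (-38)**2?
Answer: 144400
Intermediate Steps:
b = 1444
E(P, R) = 100 (E(P, R) = 4*25 + 0 = 100 + 0 = 100)
b*E(K(5, -3), 0) = 1444*100 = 144400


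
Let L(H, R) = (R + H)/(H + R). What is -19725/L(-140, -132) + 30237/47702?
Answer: -940891713/47702 ≈ -19724.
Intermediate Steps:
L(H, R) = 1 (L(H, R) = (H + R)/(H + R) = 1)
-19725/L(-140, -132) + 30237/47702 = -19725/1 + 30237/47702 = -19725*1 + 30237*(1/47702) = -19725 + 30237/47702 = -940891713/47702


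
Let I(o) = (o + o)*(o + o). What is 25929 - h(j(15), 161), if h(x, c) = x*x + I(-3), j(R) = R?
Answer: 25668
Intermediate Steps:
I(o) = 4*o² (I(o) = (2*o)*(2*o) = 4*o²)
h(x, c) = 36 + x² (h(x, c) = x*x + 4*(-3)² = x² + 4*9 = x² + 36 = 36 + x²)
25929 - h(j(15), 161) = 25929 - (36 + 15²) = 25929 - (36 + 225) = 25929 - 1*261 = 25929 - 261 = 25668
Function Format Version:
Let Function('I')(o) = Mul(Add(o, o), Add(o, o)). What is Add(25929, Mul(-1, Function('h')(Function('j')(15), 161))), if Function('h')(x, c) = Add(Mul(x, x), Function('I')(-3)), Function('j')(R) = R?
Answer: 25668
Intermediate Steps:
Function('I')(o) = Mul(4, Pow(o, 2)) (Function('I')(o) = Mul(Mul(2, o), Mul(2, o)) = Mul(4, Pow(o, 2)))
Function('h')(x, c) = Add(36, Pow(x, 2)) (Function('h')(x, c) = Add(Mul(x, x), Mul(4, Pow(-3, 2))) = Add(Pow(x, 2), Mul(4, 9)) = Add(Pow(x, 2), 36) = Add(36, Pow(x, 2)))
Add(25929, Mul(-1, Function('h')(Function('j')(15), 161))) = Add(25929, Mul(-1, Add(36, Pow(15, 2)))) = Add(25929, Mul(-1, Add(36, 225))) = Add(25929, Mul(-1, 261)) = Add(25929, -261) = 25668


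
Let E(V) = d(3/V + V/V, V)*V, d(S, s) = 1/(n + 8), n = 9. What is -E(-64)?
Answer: 64/17 ≈ 3.7647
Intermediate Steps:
d(S, s) = 1/17 (d(S, s) = 1/(9 + 8) = 1/17)
E(V) = V/17
-E(-64) = -(-64)/17 = -1*(-64/17) = 64/17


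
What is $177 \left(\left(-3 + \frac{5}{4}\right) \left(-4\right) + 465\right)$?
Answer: $83544$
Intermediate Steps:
$177 \left(\left(-3 + \frac{5}{4}\right) \left(-4\right) + 465\right) = 177 \left(\left(- \frac{7}{4}\right) \left(-4\right) + 465\right) = 177 \left(7 + 465\right) = 177 \cdot 472 = 83544$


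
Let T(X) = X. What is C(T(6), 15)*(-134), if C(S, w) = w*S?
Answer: -12060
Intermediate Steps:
C(S, w) = S*w
C(T(6), 15)*(-134) = (6*15)*(-134) = 90*(-134) = -12060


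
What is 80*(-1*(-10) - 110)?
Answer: -8000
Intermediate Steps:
80*(-1*(-10) - 110) = 80*(10 - 110) = 80*(-100) = -8000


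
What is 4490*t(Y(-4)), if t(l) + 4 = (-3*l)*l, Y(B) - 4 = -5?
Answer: -31430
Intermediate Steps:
Y(B) = -1 (Y(B) = 4 - 5 = -1)
t(l) = -4 - 3*l² (t(l) = -4 + (-3*l)*l = -4 - 3*l²)
4490*t(Y(-4)) = 4490*(-4 - 3*(-1)²) = 4490*(-4 - 3*1) = 4490*(-4 - 3) = 4490*(-7) = -31430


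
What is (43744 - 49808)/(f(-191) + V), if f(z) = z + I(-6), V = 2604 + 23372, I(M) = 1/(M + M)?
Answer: -72768/309419 ≈ -0.23518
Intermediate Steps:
I(M) = 1/(2*M)
V = 25976
f(z) = -1/12 + z (f(z) = z + (½)/(-6) = z + (½)*(-⅙) = z - 1/12 = -1/12 + z)
(43744 - 49808)/(f(-191) + V) = (43744 - 49808)/((-1/12 - 191) + 25976) = -6064/(-2293/12 + 25976) = -6064/309419/12 = -6064*12/309419 = -72768/309419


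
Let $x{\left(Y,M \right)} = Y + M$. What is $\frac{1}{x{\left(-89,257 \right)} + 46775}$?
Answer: $\frac{1}{46943} \approx 2.1302 \cdot 10^{-5}$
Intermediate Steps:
$x{\left(Y,M \right)} = M + Y$
$\frac{1}{x{\left(-89,257 \right)} + 46775} = \frac{1}{\left(257 - 89\right) + 46775} = \frac{1}{168 + 46775} = \frac{1}{46943}$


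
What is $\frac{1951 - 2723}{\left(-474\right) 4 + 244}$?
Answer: $\frac{193}{413} \approx 0.46731$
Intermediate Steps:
$\frac{1951 - 2723}{\left(-474\right) 4 + 244} = - \frac{772}{-1896 + 244} = - \frac{772}{-1652} = \left(-772\right) \left(- \frac{1}{1652}\right) = \frac{193}{413}$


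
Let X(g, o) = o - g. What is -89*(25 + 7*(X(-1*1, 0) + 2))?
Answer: -4094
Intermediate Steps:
-89*(25 + 7*(X(-1*1, 0) + 2)) = -89*(25 + 7*((0 - (-1)) + 2)) = -89*(25 + 7*((0 - 1*(-1)) + 2)) = -89*(25 + 7*((0 + 1) + 2)) = -89*(25 + 7*(1 + 2)) = -89*(25 + 7*3) = -89*(25 + 21) = -89*46 = -4094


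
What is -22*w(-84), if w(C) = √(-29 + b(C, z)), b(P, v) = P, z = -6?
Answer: -22*I*√113 ≈ -233.86*I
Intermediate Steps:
w(C) = √(-29 + C)
-22*w(-84) = -22*√(-29 - 84) = -22*I*√113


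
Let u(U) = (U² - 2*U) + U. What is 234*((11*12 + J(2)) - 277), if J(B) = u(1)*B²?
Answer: -33930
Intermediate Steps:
u(U) = U² - U
J(B) = 0 (J(B) = (1*(-1 + 1))*B² = (1*0)*B² = 0*B² = 0)
234*((11*12 + J(2)) - 277) = 234*((11*12 + 0) - 277) = 234*((132 + 0) - 277) = 234*(132 - 277) = 234*(-145) = -33930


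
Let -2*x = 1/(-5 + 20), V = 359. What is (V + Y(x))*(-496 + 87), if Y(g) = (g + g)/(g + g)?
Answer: -147240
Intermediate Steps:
x = -1/30 (x = -1/(2*(-5 + 20)) = -1/2/15 = -1/2*1/15 = -1/30 ≈ -0.033333)
Y(g) = 1 (Y(g) = (2*g)/((2*g)) = (2*g)*(1/(2*g)) = 1)
(V + Y(x))*(-496 + 87) = (359 + 1)*(-496 + 87) = 360*(-409) = -147240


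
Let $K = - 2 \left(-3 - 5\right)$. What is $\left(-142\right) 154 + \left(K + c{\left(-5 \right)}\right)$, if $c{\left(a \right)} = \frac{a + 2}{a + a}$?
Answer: $- \frac{218517}{10} \approx -21852.0$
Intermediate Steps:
$c{\left(a \right)} = \frac{2 + a}{2 a}$
$K = 16$ ($K = \left(-2\right) \left(-8\right) = 16$)
$\left(-142\right) 154 + \left(K + c{\left(-5 \right)}\right) = \left(-142\right) 154 + \left(16 + \frac{2 - 5}{2 \left(-5\right)}\right) = -21868 + \left(16 + \frac{1}{2} \left(- \frac{1}{5}\right) \left(-3\right)\right) = -21868 + \left(16 + \frac{3}{10}\right) = -21868 + \frac{163}{10} = - \frac{218517}{10}$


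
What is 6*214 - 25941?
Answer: -24657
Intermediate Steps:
6*214 - 25941 = 1284 - 25941 = -24657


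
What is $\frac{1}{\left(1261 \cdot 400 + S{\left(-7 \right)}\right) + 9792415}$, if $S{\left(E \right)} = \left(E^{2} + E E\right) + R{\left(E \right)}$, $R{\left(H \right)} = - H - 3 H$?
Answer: $\frac{1}{10296941} \approx 9.7116 \cdot 10^{-8}$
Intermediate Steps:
$R{\left(H \right)} = - 4 H$
$S{\left(E \right)} = - 4 E + 2 E^{2}$ ($S{\left(E \right)} = \left(E^{2} + E E\right) - 4 E = \left(E^{2} + E^{2}\right) - 4 E = 2 E^{2} - 4 E = - 4 E + 2 E^{2}$)
$\frac{1}{\left(1261 \cdot 400 + S{\left(-7 \right)}\right) + 9792415} = \frac{1}{\left(1261 \cdot 400 + 2 \left(-7\right) \left(-2 - 7\right)\right) + 9792415} = \frac{1}{\left(504400 + 2 \left(-7\right) \left(-9\right)\right) + 9792415} = \frac{1}{\left(504400 + 126\right) + 9792415} = \frac{1}{504526 + 9792415} = \frac{1}{10296941}$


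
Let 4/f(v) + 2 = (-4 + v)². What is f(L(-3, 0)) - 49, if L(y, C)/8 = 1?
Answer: -341/7 ≈ -48.714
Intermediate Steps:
L(y, C) = 8 (L(y, C) = 8*1 = 8)
f(v) = 4/(-2 + (-4 + v)²)
f(L(-3, 0)) - 49 = 4/(-2 + (-4 + 8)²) - 49 = 4/(-2 + 4²) - 49 = 4/(-2 + 16) - 49 = 4/14 - 49 = 4*(1/14) - 49 = 2/7 - 49 = -341/7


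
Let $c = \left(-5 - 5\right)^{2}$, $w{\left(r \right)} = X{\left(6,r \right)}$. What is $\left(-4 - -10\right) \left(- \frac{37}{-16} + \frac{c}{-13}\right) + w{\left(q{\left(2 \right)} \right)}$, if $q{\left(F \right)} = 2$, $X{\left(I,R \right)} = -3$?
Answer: $- \frac{3669}{104} \approx -35.279$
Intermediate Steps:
$w{\left(r \right)} = -3$
$c = 100$ ($c = \left(-10\right)^{2} = 100$)
$\left(-4 - -10\right) \left(- \frac{37}{-16} + \frac{c}{-13}\right) + w{\left(q{\left(2 \right)} \right)} = \left(-4 - -10\right) \left(- \frac{37}{-16} + \frac{100}{-13}\right) - 3 = \left(-4 + 10\right) \left(\left(-37\right) \left(- \frac{1}{16}\right) + 100 \left(- \frac{1}{13}\right)\right) - 3 = 6 \left(\frac{37}{16} - \frac{100}{13}\right) - 3 = 6 \left(- \frac{1119}{208}\right) - 3 = - \frac{3357}{104} - 3 = - \frac{3669}{104}$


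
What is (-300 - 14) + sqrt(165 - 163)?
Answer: -314 + sqrt(2) ≈ -312.59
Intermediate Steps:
(-300 - 14) + sqrt(165 - 163) = -314 + sqrt(2)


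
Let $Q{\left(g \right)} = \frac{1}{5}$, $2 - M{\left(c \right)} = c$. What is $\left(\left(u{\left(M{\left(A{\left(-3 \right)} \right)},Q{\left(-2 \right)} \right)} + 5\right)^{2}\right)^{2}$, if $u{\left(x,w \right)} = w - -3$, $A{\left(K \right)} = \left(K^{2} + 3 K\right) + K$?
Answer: $\frac{2825761}{625} \approx 4521.2$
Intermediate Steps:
$A{\left(K \right)} = K^{2} + 4 K$
$M{\left(c \right)} = 2 - c$
$Q{\left(g \right)} = \frac{1}{5}$
$u{\left(x,w \right)} = 3 + w$ ($u{\left(x,w \right)} = w + 3 = 3 + w$)
$\left(\left(u{\left(M{\left(A{\left(-3 \right)} \right)},Q{\left(-2 \right)} \right)} + 5\right)^{2}\right)^{2} = \left(\left(\left(3 + \frac{1}{5}\right) + 5\right)^{2}\right)^{2} = \left(\left(\frac{16}{5} + 5\right)^{2}\right)^{2} = \left(\left(\frac{41}{5}\right)^{2}\right)^{2} = \left(\frac{1681}{25}\right)^{2} = \frac{2825761}{625}$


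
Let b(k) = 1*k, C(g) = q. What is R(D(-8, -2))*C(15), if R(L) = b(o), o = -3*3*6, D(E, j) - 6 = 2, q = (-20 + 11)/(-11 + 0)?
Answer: -486/11 ≈ -44.182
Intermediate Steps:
q = 9/11 (q = -9/(-11) = -9*(-1/11) = 9/11 ≈ 0.81818)
D(E, j) = 8 (D(E, j) = 6 + 2 = 8)
C(g) = 9/11
o = -54 (o = -9*6 = -54)
b(k) = k
R(L) = -54
R(D(-8, -2))*C(15) = -54*9/11 = -486/11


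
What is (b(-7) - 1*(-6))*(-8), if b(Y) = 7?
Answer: -104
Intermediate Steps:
(b(-7) - 1*(-6))*(-8) = (7 - 1*(-6))*(-8) = (7 + 6)*(-8) = 13*(-8) = -104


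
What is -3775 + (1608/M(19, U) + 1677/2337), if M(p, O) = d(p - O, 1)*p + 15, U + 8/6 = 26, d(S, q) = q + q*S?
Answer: -653534582/172159 ≈ -3796.1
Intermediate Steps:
d(S, q) = q + S*q
U = 74/3 (U = -4/3 + 26 = 74/3 ≈ 24.667)
M(p, O) = 15 + p*(1 + p - O) (M(p, O) = (1*(1 + (p - O)))*p + 15 = (1*(1 + p - O))*p + 15 = (1 + p - O)*p + 15 = p*(1 + p - O) + 15 = 15 + p*(1 + p - O))
-3775 + (1608/M(19, U) + 1677/2337) = -3775 + (1608/(15 + 19*(1 + 19 - 1*74/3)) + 1677/2337) = -3775 + (1608/(15 + 19*(1 + 19 - 74/3)) + 1677*(1/2337)) = -3775 + (1608/(15 + 19*(-14/3)) + 559/779) = -3775 + (1608/(15 - 266/3) + 559/779) = -3775 + (1608/(-221/3) + 559/779) = -3775 + (1608*(-3/221) + 559/779) = -3775 + (-4824/221 + 559/779) = -3775 - 3634357/172159 = -653534582/172159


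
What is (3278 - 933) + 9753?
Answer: 12098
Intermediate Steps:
(3278 - 933) + 9753 = 2345 + 9753 = 12098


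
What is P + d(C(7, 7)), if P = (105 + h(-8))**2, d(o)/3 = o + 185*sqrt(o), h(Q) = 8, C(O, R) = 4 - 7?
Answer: 12760 + 555*I*sqrt(3) ≈ 12760.0 + 961.29*I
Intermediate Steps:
C(O, R) = -3
d(o) = 3*o + 555*sqrt(o) (d(o) = 3*(o + 185*sqrt(o)) = 3*o + 555*sqrt(o))
P = 12769 (P = (105 + 8)**2 = 113**2 = 12769)
P + d(C(7, 7)) = 12769 + (3*(-3) + 555*sqrt(-3)) = 12769 + (-9 + 555*(I*sqrt(3))) = 12769 + (-9 + 555*I*sqrt(3)) = 12760 + 555*I*sqrt(3)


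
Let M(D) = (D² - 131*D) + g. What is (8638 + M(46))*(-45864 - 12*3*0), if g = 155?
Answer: -223953912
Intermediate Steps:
M(D) = 155 + D² - 131*D (M(D) = (D² - 131*D) + 155 = 155 + D² - 131*D)
(8638 + M(46))*(-45864 - 12*3*0) = (8638 + (155 + 46² - 131*46))*(-45864 - 12*3*0) = (8638 + (155 + 2116 - 6026))*(-45864 - 36*0) = (8638 - 3755)*(-45864 + 0) = 4883*(-45864) = -223953912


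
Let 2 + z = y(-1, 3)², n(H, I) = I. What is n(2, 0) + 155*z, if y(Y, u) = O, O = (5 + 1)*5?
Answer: 139190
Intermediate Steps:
O = 30 (O = 6*5 = 30)
y(Y, u) = 30
z = 898 (z = -2 + 30² = -2 + 900 = 898)
n(2, 0) + 155*z = 0 + 155*898 = 0 + 139190 = 139190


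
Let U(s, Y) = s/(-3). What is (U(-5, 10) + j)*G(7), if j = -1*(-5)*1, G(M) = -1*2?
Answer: -40/3 ≈ -13.333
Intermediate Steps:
G(M) = -2
j = 5 (j = 5*1 = 5)
U(s, Y) = -s/3 (U(s, Y) = s*(-1/3) = -s/3)
(U(-5, 10) + j)*G(7) = (-1/3*(-5) + 5)*(-2) = (5/3 + 5)*(-2) = (20/3)*(-2) = -40/3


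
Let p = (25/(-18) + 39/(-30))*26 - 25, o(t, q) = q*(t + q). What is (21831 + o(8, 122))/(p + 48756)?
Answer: 1696095/2189749 ≈ 0.77456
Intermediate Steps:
o(t, q) = q*(q + t)
p = -4271/45 (p = (25*(-1/18) + 39*(-1/30))*26 - 25 = (-25/18 - 13/10)*26 - 25 = -121/45*26 - 25 = -3146/45 - 25 = -4271/45 ≈ -94.911)
(21831 + o(8, 122))/(p + 48756) = (21831 + 122*(122 + 8))/(-4271/45 + 48756) = (21831 + 122*130)/(2189749/45) = (21831 + 15860)*(45/2189749) = 37691*(45/2189749) = 1696095/2189749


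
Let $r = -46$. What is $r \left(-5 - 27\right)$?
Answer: $1472$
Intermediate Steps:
$r \left(-5 - 27\right) = - 46 \left(-5 - 27\right) = \left(-46\right) \left(-32\right) = 1472$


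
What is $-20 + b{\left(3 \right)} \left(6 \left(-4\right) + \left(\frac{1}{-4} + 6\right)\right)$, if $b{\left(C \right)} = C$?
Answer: $- \frac{299}{4} \approx -74.75$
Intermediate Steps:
$-20 + b{\left(3 \right)} \left(6 \left(-4\right) + \left(\frac{1}{-4} + 6\right)\right) = -20 + 3 \left(6 \left(-4\right) + \left(\frac{1}{-4} + 6\right)\right) = -20 + 3 \left(-24 + \left(- \frac{1}{4} + 6\right)\right) = -20 + 3 \left(-24 + \frac{23}{4}\right) = -20 + 3 \left(- \frac{73}{4}\right) = -20 - \frac{219}{4} = - \frac{299}{4}$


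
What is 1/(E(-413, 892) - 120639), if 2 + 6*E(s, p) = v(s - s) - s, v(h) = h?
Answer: -2/241141 ≈ -8.2939e-6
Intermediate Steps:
E(s, p) = -⅓ - s/6 (E(s, p) = -⅓ + ((s - s) - s)/6 = -⅓ + (0 - s)/6 = -⅓ + (-s)/6 = -⅓ - s/6)
1/(E(-413, 892) - 120639) = 1/((-⅓ - ⅙*(-413)) - 120639) = 1/((-⅓ + 413/6) - 120639) = 1/(137/2 - 120639) = 1/(-241141/2) = -2/241141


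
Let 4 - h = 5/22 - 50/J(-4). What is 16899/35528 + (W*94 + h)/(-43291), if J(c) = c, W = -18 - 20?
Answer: 9446697563/16918469128 ≈ 0.55837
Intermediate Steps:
W = -38
h = -96/11 (h = 4 - (5/22 - 50/(-4)) = 4 - (5*(1/22) - 50*(-1/4)) = 4 - (5/22 + 25/2) = 4 - 1*140/11 = 4 - 140/11 = -96/11 ≈ -8.7273)
16899/35528 + (W*94 + h)/(-43291) = 16899/35528 + (-38*94 - 96/11)/(-43291) = 16899*(1/35528) + (-3572 - 96/11)*(-1/43291) = 16899/35528 - 39388/11*(-1/43291) = 16899/35528 + 39388/476201 = 9446697563/16918469128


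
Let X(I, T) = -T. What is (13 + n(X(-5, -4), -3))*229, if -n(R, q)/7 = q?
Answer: 7786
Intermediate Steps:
n(R, q) = -7*q
(13 + n(X(-5, -4), -3))*229 = (13 - 7*(-3))*229 = (13 + 21)*229 = 34*229 = 7786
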